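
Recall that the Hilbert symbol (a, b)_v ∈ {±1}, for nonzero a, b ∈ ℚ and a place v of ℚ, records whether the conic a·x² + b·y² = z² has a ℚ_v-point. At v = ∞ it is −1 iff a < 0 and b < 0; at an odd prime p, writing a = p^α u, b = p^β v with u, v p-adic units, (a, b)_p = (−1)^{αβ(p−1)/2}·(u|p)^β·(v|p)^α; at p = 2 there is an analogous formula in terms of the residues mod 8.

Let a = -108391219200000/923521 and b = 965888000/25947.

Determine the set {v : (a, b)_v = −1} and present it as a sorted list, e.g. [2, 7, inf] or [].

(a, b) ≡ (-30, 2310) mod (ℚ^×)²; places V = {2, 3, 5, 7, 11, 31, ∞}.
(a,b)_5: α=5, u≡1; β=3, v≡2 (mod 5); (1|5)=+1, (2|5)=-1; sign (−1)^0·+1^3·-1^5 = -1.
(a,b)_2: α=17, β=11; u≡1, v≡3 (mod 8); ε(u)ε(v)=0·1, αω(v)=17·1, βω(u)=11·0; sum ≡ 1  ⇒  -1.
(a,b)_7: α=0, u≡3; β=3, v≡1 (mod 7); (3|7)=-1, (1|7)=+1; sign (−1)^0·-1^3·+1^0 = -1.
(a,b)_3: α=7, u≡2; β=-3, v≡2 (mod 3); (2|3)=-1, (2|3)=-1; sign (−1)^1·-1^-3·-1^7 = -1.
(a,b)_31: α=-4, u≡16; β=-2, v≡20 (mod 31); (16|31)=+1, (20|31)=+1; sign (−1)^0·+1^-2·+1^-4 = +1.
(a,b)_11: α=2, u≡5; β=1, v≡3 (mod 11); (5|11)=+1, (3|11)=+1; sign (−1)^0·+1^1·+1^2 = +1.
(a,b)_∞: sgn(-30)=−, sgn(2310)=+, so +1.
Ram(-30, 2310) = {2, 3, 5, 7}; no ℚ_2-point on the conic.

[2, 3, 5, 7]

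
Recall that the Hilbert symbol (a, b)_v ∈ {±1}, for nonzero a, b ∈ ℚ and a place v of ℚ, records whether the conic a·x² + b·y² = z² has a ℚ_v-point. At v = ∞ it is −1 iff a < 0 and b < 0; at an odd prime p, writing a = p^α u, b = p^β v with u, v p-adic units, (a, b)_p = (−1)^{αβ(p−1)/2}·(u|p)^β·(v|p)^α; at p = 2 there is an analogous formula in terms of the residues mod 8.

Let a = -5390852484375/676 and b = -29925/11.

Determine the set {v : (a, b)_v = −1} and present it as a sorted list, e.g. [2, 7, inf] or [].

Mod squares: a ≡ -1311, b ≡ -1463. Check v ∈ {∞, 2, 3, 5, 7, 11, 13, 19, 23}.
v=7: a=7^0·(≡5), b=7^1·(≡4) mod 7; (5|7)=-1, (4|7)=+1; (−1)^{0·1·3}·(-1)^1·(+1)^0 = -1.
v=19: a=19^3·(≡7), b=19^1·(≡14) mod 19; (7|19)=+1, (14|19)=-1; (−1)^{3·1·9}·(+1)^1·(-1)^3 = +1.
v=13: a=13^-2·(≡8), b=13^0·(≡6) mod 13; (8|13)=-1, (6|13)=-1; (−1)^{-2·0·6}·(-1)^0·(-1)^-2 = +1.
v=3: a=3^7·(≡1), b=3^2·(≡1) mod 3; (1|3)=+1, (1|3)=+1; (−1)^{7·2·1}·(+1)^2·(+1)^7 = +1.
v=2: v_2(a)=-2, v_2(b)=0; units ≡ 1, 1 (mod 8); ε·ε+αω+βω = 0·0+-2·0+0·0 ≡ 0  ⇒  (a,b)_2 = +1.
v=∞: -1311 < 0 and -1463 < 0  ⇒  (a,b)_∞ = -1.
v=23: a=23^1·(≡9), b=23^0·(≡4) mod 23; (9|23)=+1, (4|23)=+1; (−1)^{1·0·11}·(+1)^0·(+1)^1 = +1.
v=5: a=5^6·(≡1), b=5^2·(≡3) mod 5; (1|5)=+1, (3|5)=-1; (−1)^{6·2·2}·(+1)^2·(-1)^6 = +1.
v=11: a=11^0·(≡1), b=11^-1·(≡6) mod 11; (1|11)=+1, (6|11)=-1; (−1)^{0·-1·5}·(+1)^-1·(-1)^0 = +1.
|Ram(-1311, -1463)| = 2, even; anisotropic at {7, ∞}.

[7, inf]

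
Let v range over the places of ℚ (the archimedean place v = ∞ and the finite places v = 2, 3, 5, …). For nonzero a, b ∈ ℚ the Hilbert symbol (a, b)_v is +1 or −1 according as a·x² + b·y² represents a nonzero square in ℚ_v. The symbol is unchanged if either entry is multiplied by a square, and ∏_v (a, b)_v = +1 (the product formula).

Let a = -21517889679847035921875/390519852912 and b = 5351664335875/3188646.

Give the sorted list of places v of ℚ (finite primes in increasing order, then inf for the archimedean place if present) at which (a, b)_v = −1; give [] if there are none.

(a, b) ≡ (-77, 4290) mod (ℚ^×)²; places V = {2, 3, 5, 7, 11, 13, ∞}.
(a,b)_11: α=11, u≡5; β=7, v≡1 (mod 11); (5|11)=+1, (1|11)=+1; sign (−1)^1·+1^7·+1^11 = -1.
(a,b)_5: α=6, u≡3; β=3, v≡2 (mod 5); (3|5)=-1, (2|5)=-1; sign (−1)^0·-1^3·-1^6 = -1.
(a,b)_2: α=-4, β=-1; u≡3, v≡1 (mod 8); ε(u)ε(v)=1·0, αω(v)=-4·0, βω(u)=-1·1; sum ≡ 1  ⇒  -1.
(a,b)_3: α=-20, u≡1; β=-13, v≡2 (mod 3); (1|3)=+1, (2|3)=-1; sign (−1)^0·+1^-13·-1^-20 = +1.
(a,b)_7: α=-1, u≡3; β=0, v≡3 (mod 7); (3|7)=-1, (3|7)=-1; sign (−1)^0·-1^0·-1^-1 = -1.
(a,b)_∞: sgn(-77)=−, sgn(4290)=+, so +1.
(a,b)_13: α=6, u≡12; β=3, v≡7 (mod 13); (12|13)=+1, (7|13)=-1; sign (−1)^0·+1^3·-1^6 = +1.
Ram(-77, 4290) = {2, 5, 7, 11}; no ℚ_2-point on the conic.

[2, 5, 7, 11]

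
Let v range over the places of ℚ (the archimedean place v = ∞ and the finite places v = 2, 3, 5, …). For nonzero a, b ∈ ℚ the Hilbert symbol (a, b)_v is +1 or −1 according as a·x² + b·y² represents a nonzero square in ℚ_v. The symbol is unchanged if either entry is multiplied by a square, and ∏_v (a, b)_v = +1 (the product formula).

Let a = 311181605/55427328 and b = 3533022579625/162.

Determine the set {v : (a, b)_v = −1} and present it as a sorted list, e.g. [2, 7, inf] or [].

(a, b) ≡ (165, 770) mod (ℚ^×)²; places V = {2, 3, 5, 7, 11, 17, 23, ∞}.
(a,b)_23: α=2, u≡18; β=2, v≡22 (mod 23); (18|23)=+1, (22|23)=-1; sign (−1)^0·+1^2·-1^2 = +1.
(a,b)_7: α=6, u≡4; β=5, v≡3 (mod 7); (4|7)=+1, (3|7)=-1; sign (−1)^0·+1^5·-1^6 = +1.
(a,b)_11: α=-1, u≡9; β=1, v≡4 (mod 11); (9|11)=+1, (4|11)=+1; sign (−1)^1·+1^1·+1^-1 = -1.
(a,b)_2: α=-8, β=-1; u≡5, v≡1 (mod 8); ε(u)ε(v)=0·0, αω(v)=-8·0, βω(u)=-1·1; sum ≡ 1  ⇒  -1.
(a,b)_3: α=-9, u≡1; β=-4, v≡2 (mod 3); (1|3)=+1, (2|3)=-1; sign (−1)^0·+1^-4·-1^-9 = -1.
(a,b)_5: α=1, u≡2; β=3, v≡1 (mod 5); (2|5)=-1, (1|5)=+1; sign (−1)^0·-1^3·+1^1 = -1.
(a,b)_∞: sgn(165)=+, sgn(770)=+, so +1.
(a,b)_17: α=0, u≡5; β=2, v≡14 (mod 17); (5|17)=-1, (14|17)=-1; sign (−1)^0·-1^2·-1^0 = +1.
(165, 770 / ℚ) ramifies at {2, 3, 5, 11}: a division algebra.

[2, 3, 5, 11]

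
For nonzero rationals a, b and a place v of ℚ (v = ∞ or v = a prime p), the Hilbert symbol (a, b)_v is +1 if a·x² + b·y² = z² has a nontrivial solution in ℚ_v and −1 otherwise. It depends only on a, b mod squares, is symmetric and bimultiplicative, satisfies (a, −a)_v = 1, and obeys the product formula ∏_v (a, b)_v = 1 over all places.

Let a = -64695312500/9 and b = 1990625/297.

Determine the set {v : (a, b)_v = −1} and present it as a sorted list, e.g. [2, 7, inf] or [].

[11, 13]

Mod squares: a ≡ -5, b ≡ 2145. Check v ∈ {∞, 2, 3, 5, 7, 11, 13}.
v=3: a=3^-2·(≡1), b=3^-3·(≡1) mod 3; (1|3)=+1, (1|3)=+1; (−1)^{-2·-3·1}·(+1)^-3·(+1)^-2 = +1.
v=7: a=7^2·(≡2), b=7^2·(≡6) mod 7; (2|7)=+1, (6|7)=-1; (−1)^{2·2·3}·(+1)^2·(-1)^2 = +1.
v=2: v_2(a)=2, v_2(b)=0; units ≡ 3, 1 (mod 8); ε·ε+αω+βω = 1·0+2·0+0·1 ≡ 0  ⇒  (a,b)_2 = +1.
v=11: a=11^0·(≡8), b=11^-1·(≡2) mod 11; (8|11)=-1, (2|11)=-1; (−1)^{0·-1·5}·(-1)^-1·(-1)^0 = -1.
v=5: a=5^9·(≡4), b=5^5·(≡1) mod 5; (4|5)=+1, (1|5)=+1; (−1)^{9·5·2}·(+1)^5·(+1)^9 = +1.
v=13: a=13^2·(≡11), b=13^1·(≡1) mod 13; (11|13)=-1, (1|13)=+1; (−1)^{2·1·6}·(-1)^1·(+1)^2 = -1.
v=∞: -5 < 0 and 2145 > 0  ⇒  (a,b)_∞ = +1.
(-5, 2145 / ℚ) ramifies at {11, 13}: a division algebra.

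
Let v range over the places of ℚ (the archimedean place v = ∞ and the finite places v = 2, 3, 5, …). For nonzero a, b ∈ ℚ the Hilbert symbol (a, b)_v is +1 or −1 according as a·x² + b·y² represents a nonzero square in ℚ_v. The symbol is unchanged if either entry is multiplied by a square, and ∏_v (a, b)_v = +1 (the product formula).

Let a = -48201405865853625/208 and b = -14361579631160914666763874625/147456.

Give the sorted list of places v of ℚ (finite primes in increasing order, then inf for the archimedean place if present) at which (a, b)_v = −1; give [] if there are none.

(a, b) ≡ (-7509066565, -1614865) mod (ℚ^×)²; places V = {2, 3, 5, 7, 11, 13, 23, 29, 37, 41, 43, 53, ∞}.
(a,b)_3: α=4, u≡2; β=-2, v≡2 (mod 3); (2|3)=-1, (2|3)=-1; sign (−1)^0·-1^-2·-1^4 = +1.
(a,b)_43: α=1, u≡17; β=1, v≡7 (mod 43); (17|43)=+1, (7|43)=-1; sign (−1)^1·+1^1·-1^1 = +1.
(a,b)_13: α=-1, u≡6; β=4, v≡6 (mod 13); (6|13)=-1, (6|13)=-1; sign (−1)^0·-1^4·-1^-1 = -1.
(a,b)_41: α=1, u≡7; β=2, v≡16 (mod 41); (7|41)=-1, (16|41)=+1; sign (−1)^0·-1^2·+1^1 = +1.
(a,b)_11: α=1, u≡6; β=2, v≡3 (mod 11); (6|11)=-1, (3|11)=+1; sign (−1)^0·-1^2·+1^1 = +1.
(a,b)_2: α=-4, β=-14; u≡3, v≡7 (mod 8); ε(u)ε(v)=1·1, αω(v)=-4·0, βω(u)=-14·1; sum ≡ 1  ⇒  -1.
(a,b)_∞: sgn(-7509066565)=−, sgn(-1614865)=−, so -1.
(a,b)_23: α=1, u≡12; β=2, v≡17 (mod 23); (12|23)=+1, (17|23)=-1; sign (−1)^0·+1^2·-1^1 = -1.
(a,b)_7: α=3, u≡4; β=3, v≡4 (mod 7); (4|7)=+1, (4|7)=+1; sign (−1)^1·+1^3·+1^3 = -1.
(a,b)_37: α=1, u≡12; β=1, v≡24 (mod 37); (12|37)=+1, (24|37)=-1; sign (−1)^0·+1^1·-1^1 = -1.
(a,b)_53: α=0, u≡14; β=2, v≡8 (mod 53); (14|53)=-1, (8|53)=-1; sign (−1)^0·-1^2·-1^0 = +1.
(a,b)_29: α=2, u≡28; β=3, v≡23 (mod 29); (28|29)=+1, (23|29)=+1; sign (−1)^0·+1^3·+1^2 = +1.
(a,b)_5: α=3, u≡2; β=3, v≡3 (mod 5); (2|5)=-1, (3|5)=-1; sign (−1)^0·-1^3·-1^3 = +1.
Ram(-7509066565, -1614865) = {2, 7, 13, 23, 37, ∞}; no ℚ_2-point on the conic.

[2, 7, 13, 23, 37, inf]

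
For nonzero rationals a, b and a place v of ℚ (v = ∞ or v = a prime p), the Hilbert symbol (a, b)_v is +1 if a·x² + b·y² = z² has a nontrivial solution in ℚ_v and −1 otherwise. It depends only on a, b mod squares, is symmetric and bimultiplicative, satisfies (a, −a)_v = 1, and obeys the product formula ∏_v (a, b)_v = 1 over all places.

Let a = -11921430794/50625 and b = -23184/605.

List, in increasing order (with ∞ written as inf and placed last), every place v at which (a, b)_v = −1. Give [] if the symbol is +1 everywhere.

Mod squares: a ≡ -26, b ≡ -805. Check v ∈ {∞, 2, 3, 5, 7, 11, 13, 19, 23}.
v=19: a=19^2·(≡10), b=19^0·(≡14) mod 19; (10|19)=-1, (14|19)=-1; (−1)^{2·0·9}·(-1)^0·(-1)^2 = +1.
v=7: a=7^4·(≡4), b=7^1·(≡2) mod 7; (4|7)=+1, (2|7)=+1; (−1)^{4·1·3}·(+1)^1·(+1)^4 = +1.
v=∞: -26 < 0 and -805 < 0  ⇒  (a,b)_∞ = -1.
v=23: a=23^2·(≡14), b=23^1·(≡17) mod 23; (14|23)=-1, (17|23)=-1; (−1)^{2·1·11}·(-1)^1·(-1)^2 = -1.
v=13: a=13^1·(≡6), b=13^0·(≡3) mod 13; (6|13)=-1, (3|13)=+1; (−1)^{1·0·6}·(-1)^0·(+1)^1 = +1.
v=2: v_2(a)=1, v_2(b)=4; units ≡ 3, 3 (mod 8); ε·ε+αω+βω = 1·1+1·1+4·1 ≡ 0  ⇒  (a,b)_2 = +1.
v=3: a=3^-4·(≡1), b=3^2·(≡2) mod 3; (1|3)=+1, (2|3)=-1; (−1)^{-4·2·1}·(+1)^2·(-1)^-4 = +1.
v=11: a=11^0·(≡8), b=11^-2·(≡3) mod 11; (8|11)=-1, (3|11)=+1; (−1)^{0·-2·5}·(-1)^-2·(+1)^0 = +1.
v=5: a=5^-4·(≡1), b=5^-1·(≡1) mod 5; (1|5)=+1, (1|5)=+1; (−1)^{-4·-1·2}·(+1)^-1·(+1)^-4 = +1.
Ram(-26, -805) = {23, ∞}; no ℚ_23-point on the conic.

[23, inf]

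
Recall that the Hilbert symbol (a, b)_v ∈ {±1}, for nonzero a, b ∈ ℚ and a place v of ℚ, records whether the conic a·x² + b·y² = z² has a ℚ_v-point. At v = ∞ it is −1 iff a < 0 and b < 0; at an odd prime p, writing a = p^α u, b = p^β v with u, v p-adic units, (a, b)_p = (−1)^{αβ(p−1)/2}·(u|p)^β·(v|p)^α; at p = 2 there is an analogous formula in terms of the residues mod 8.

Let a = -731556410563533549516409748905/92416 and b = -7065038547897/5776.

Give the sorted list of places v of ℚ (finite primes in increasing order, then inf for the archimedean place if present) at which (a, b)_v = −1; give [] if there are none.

[2, 3, 5, 11, 23, inf]

Mod squares: a ≡ -131905, b ≡ -25246617. Check v ∈ {∞, 2, 3, 5, 11, 19, 23, 29, 31, 37}.
v=11: a=11^2·(≡8), b=11^1·(≡3) mod 11; (8|11)=-1, (3|11)=+1; (−1)^{2·1·5}·(-1)^1·(+1)^2 = -1.
v=3: a=3^0·(≡2), b=3^1·(≡1) mod 3; (2|3)=-1, (1|3)=+1; (−1)^{0·1·1}·(-1)^1·(+1)^0 = -1.
v=37: a=37^3·(≡32), b=37^1·(≡14) mod 37; (32|37)=-1, (14|37)=-1; (−1)^{3·1·18}·(-1)^1·(-1)^3 = +1.
v=19: a=19^-2·(≡14), b=19^-2·(≡18) mod 19; (14|19)=-1, (18|19)=-1; (−1)^{-2·-2·9}·(-1)^-2·(-1)^-2 = +1.
v=2: v_2(a)=-8, v_2(b)=-4; units ≡ 7, 7 (mod 8); ε·ε+αω+βω = 1·1+-8·0+-4·0 ≡ 1  ⇒  (a,b)_2 = -1.
v=31: a=31^3·(≡3), b=31^1·(≡10) mod 31; (3|31)=-1, (10|31)=+1; (−1)^{3·1·15}·(-1)^1·(+1)^3 = +1.
v=29: a=29^2·(≡7), b=29^1·(≡28) mod 29; (7|29)=+1, (28|29)=+1; (−1)^{2·1·14}·(+1)^1·(+1)^2 = +1.
v=23: a=23^11·(≡21), b=23^5·(≡14) mod 23; (21|23)=-1, (14|23)=-1; (−1)^{11·5·11}·(-1)^5·(-1)^11 = -1.
v=∞: -131905 < 0 and -25246617 < 0  ⇒  (a,b)_∞ = -1.
v=5: a=5^1·(≡4), b=5^0·(≡3) mod 5; (4|5)=+1, (3|5)=-1; (−1)^{1·0·2}·(+1)^0·(-1)^1 = -1.
(-131905, -25246617 / ℚ) ramifies at {2, 3, 5, 11, 23, ∞}: a division algebra.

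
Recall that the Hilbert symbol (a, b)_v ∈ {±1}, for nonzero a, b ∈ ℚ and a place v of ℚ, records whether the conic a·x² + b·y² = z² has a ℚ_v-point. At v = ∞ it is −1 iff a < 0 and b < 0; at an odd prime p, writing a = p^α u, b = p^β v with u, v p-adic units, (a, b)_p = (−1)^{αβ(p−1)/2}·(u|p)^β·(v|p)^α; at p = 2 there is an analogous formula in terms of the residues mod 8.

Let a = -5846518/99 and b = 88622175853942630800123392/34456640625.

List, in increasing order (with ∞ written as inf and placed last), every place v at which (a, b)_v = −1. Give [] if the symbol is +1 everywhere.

[]

Mod squares: a ≡ -38258, b ≡ 142598. Check v ∈ {∞, 2, 3, 5, 11, 13, 37, 41, 47}.
v=47: a=47^1·(≡3), b=47^3·(≡44) mod 47; (3|47)=+1, (44|47)=-1; (−1)^{1·3·23}·(+1)^3·(-1)^1 = +1.
v=37: a=37^1·(≡2), b=37^3·(≡32) mod 37; (2|37)=-1, (32|37)=-1; (−1)^{1·3·18}·(-1)^3·(-1)^1 = +1.
v=3: a=3^-2·(≡1), b=3^-6·(≡2) mod 3; (1|3)=+1, (2|3)=-1; (−1)^{-2·-6·1}·(+1)^-6·(-1)^-2 = +1.
v=5: a=5^0·(≡3), b=5^-8·(≡3) mod 5; (3|5)=-1, (3|5)=-1; (−1)^{0·-8·2}·(-1)^-8·(-1)^0 = +1.
v=2: v_2(a)=1, v_2(b)=9; units ≡ 7, 3 (mod 8); ε·ε+αω+βω = 1·1+1·1+9·0 ≡ 0  ⇒  (a,b)_2 = +1.
v=13: a=13^0·(≡3), b=13^2·(≡9) mod 13; (3|13)=+1, (9|13)=+1; (−1)^{0·2·6}·(+1)^2·(+1)^0 = +1.
v=11: a=11^-1·(≡9), b=11^-2·(≡4) mod 11; (9|11)=+1, (4|11)=+1; (−1)^{-1·-2·5}·(+1)^-2·(+1)^-1 = +1.
v=∞: -38258 < 0 and 142598 > 0  ⇒  (a,b)_∞ = +1.
v=41: a=41^2·(≡39), b=41^7·(≡11) mod 41; (39|41)=+1, (11|41)=-1; (−1)^{2·7·20}·(+1)^7·(-1)^2 = +1.
Ram(a, b) = ∅: the form -38258·x² + 142598·y² − z² is isotropic over every ℚ_v, so by Hasse–Minkowski it is isotropic over ℚ.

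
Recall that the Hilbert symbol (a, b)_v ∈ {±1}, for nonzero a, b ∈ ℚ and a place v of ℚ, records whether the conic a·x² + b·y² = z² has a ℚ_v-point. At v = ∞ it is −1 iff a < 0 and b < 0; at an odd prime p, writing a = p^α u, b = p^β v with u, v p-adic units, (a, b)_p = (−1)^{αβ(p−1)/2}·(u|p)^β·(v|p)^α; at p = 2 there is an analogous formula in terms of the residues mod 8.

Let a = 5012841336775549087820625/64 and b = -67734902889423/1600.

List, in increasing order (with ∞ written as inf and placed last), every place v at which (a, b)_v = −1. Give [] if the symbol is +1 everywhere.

[7, 11, 17, 19]

(a, b) ≡ (572033, -23) mod (ℚ^×)²; places V = {2, 3, 5, 7, 11, 17, 19, 23, ∞}.
(a,b)_19: α=3, u≡7; β=2, v≡13 (mod 19); (7|19)=+1, (13|19)=-1; sign (−1)^0·+1^2·-1^3 = -1.
(a,b)_∞: sgn(572033)=+, sgn(-23)=−, so +1.
(a,b)_11: α=3, u≡6; β=2, v≡10 (mod 11); (6|11)=-1, (10|11)=-1; sign (−1)^0·-1^2·-1^3 = -1.
(a,b)_5: α=4, u≡2; β=-2, v≡3 (mod 5); (2|5)=-1, (3|5)=-1; sign (−1)^0·-1^-2·-1^4 = +1.
(a,b)_7: α=3, u≡4; β=2, v≡6 (mod 7); (4|7)=+1, (6|7)=-1; sign (−1)^0·+1^2·-1^3 = -1.
(a,b)_17: α=3, u≡6; β=2, v≡14 (mod 17); (6|17)=-1, (14|17)=-1; sign (−1)^0·-1^2·-1^3 = -1.
(a,b)_23: α=5, u≡16; β=3, v≡7 (mod 23); (16|23)=+1, (7|23)=-1; sign (−1)^1·+1^3·-1^5 = +1.
(a,b)_3: α=4, u≡2; β=2, v≡1 (mod 3); (2|3)=-1, (1|3)=+1; sign (−1)^0·-1^2·+1^4 = +1.
(a,b)_2: α=-6, β=-6; u≡1, v≡1 (mod 8); ε(u)ε(v)=0·0, αω(v)=-6·0, βω(u)=-6·0; sum ≡ 0  ⇒  +1.
Ram(572033, -23) = {7, 11, 17, 19}; no ℚ_7-point on the conic.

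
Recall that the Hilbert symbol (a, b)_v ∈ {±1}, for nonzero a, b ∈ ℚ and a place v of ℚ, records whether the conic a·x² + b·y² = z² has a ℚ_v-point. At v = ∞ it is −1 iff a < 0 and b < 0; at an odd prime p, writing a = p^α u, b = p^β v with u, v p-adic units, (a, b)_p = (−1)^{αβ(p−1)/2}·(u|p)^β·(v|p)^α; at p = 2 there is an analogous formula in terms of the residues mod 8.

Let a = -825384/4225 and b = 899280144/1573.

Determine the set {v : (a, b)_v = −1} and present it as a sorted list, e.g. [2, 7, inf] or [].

Mod squares: a ≡ -714, b ≡ 13. Check v ∈ {∞, 2, 3, 5, 7, 11, 13, 17}.
v=13: a=13^-2·(≡1), b=13^-1·(≡12) mod 13; (1|13)=+1, (12|13)=+1; (−1)^{-2·-1·6}·(+1)^-1·(+1)^-2 = +1.
v=3: a=3^1·(≡2), b=3^4·(≡1) mod 3; (2|3)=-1, (1|3)=+1; (−1)^{1·4·1}·(-1)^4·(+1)^1 = +1.
v=2: v_2(a)=3, v_2(b)=4; units ≡ 3, 5 (mod 8); ε·ε+αω+βω = 1·0+3·1+4·1 ≡ 1  ⇒  (a,b)_2 = -1.
v=∞: -714 < 0 and 13 > 0  ⇒  (a,b)_∞ = +1.
v=7: a=7^1·(≡6), b=7^4·(≡6) mod 7; (6|7)=-1, (6|7)=-1; (−1)^{1·4·3}·(-1)^4·(-1)^1 = -1.
v=11: a=11^0·(≡1), b=11^-2·(≡2) mod 11; (1|11)=+1, (2|11)=-1; (−1)^{0·-2·5}·(+1)^-2·(-1)^0 = +1.
v=5: a=5^-2·(≡4), b=5^0·(≡3) mod 5; (4|5)=+1, (3|5)=-1; (−1)^{-2·0·2}·(+1)^0·(-1)^-2 = +1.
v=17: a=17^3·(≡4), b=17^2·(≡15) mod 17; (4|17)=+1, (15|17)=+1; (−1)^{3·2·8}·(+1)^2·(+1)^3 = +1.
(-714, 13 / ℚ) ramifies at {2, 7}: a division algebra.

[2, 7]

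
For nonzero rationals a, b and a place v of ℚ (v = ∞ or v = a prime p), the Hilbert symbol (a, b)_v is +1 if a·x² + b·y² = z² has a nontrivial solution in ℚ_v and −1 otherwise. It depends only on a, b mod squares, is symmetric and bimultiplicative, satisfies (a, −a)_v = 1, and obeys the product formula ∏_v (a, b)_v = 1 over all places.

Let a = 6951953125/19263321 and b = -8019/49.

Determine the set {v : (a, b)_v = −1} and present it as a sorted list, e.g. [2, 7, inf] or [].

[11, 13]

Mod squares: a ≡ 13, b ≡ -11. Check v ∈ {∞, 2, 3, 5, 7, 11, 13, 19, 37}.
v=5: a=5^8·(≡2), b=5^0·(≡4) mod 5; (2|5)=-1, (4|5)=+1; (−1)^{8·0·2}·(-1)^0·(+1)^8 = +1.
v=37: a=37^2·(≡29), b=37^0·(≡7) mod 37; (29|37)=-1, (7|37)=+1; (−1)^{2·0·18}·(-1)^0·(+1)^2 = +1.
v=11: a=11^-2·(≡2), b=11^1·(≡6) mod 11; (2|11)=-1, (6|11)=-1; (−1)^{-2·1·5}·(-1)^1·(-1)^-2 = -1.
v=13: a=13^1·(≡9), b=13^0·(≡8) mod 13; (9|13)=+1, (8|13)=-1; (−1)^{1·0·6}·(+1)^0·(-1)^1 = -1.
v=19: a=19^-2·(≡10), b=19^0·(≡12) mod 19; (10|19)=-1, (12|19)=-1; (−1)^{-2·0·9}·(-1)^0·(-1)^-2 = +1.
v=7: a=7^-2·(≡6), b=7^-2·(≡3) mod 7; (6|7)=-1, (3|7)=-1; (−1)^{-2·-2·3}·(-1)^-2·(-1)^-2 = +1.
v=3: a=3^-2·(≡1), b=3^6·(≡1) mod 3; (1|3)=+1, (1|3)=+1; (−1)^{-2·6·1}·(+1)^6·(+1)^-2 = +1.
v=∞: 13 > 0 and -11 < 0  ⇒  (a,b)_∞ = +1.
v=2: v_2(a)=0, v_2(b)=0; units ≡ 5, 5 (mod 8); ε·ε+αω+βω = 0·0+0·1+0·1 ≡ 0  ⇒  (a,b)_2 = +1.
|Ram(13, -11)| = 2, even; anisotropic at {11, 13}.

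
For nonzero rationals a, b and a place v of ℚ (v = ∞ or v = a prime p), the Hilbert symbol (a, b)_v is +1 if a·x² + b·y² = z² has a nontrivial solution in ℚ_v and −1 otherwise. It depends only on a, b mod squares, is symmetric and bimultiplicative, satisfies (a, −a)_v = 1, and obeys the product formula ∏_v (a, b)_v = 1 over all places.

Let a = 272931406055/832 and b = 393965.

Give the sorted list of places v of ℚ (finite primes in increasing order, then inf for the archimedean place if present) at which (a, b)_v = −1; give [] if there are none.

(a, b) ≡ (12212915, 393965) mod (ℚ^×)²; places V = {2, 5, 7, 11, 13, 19, 29, 31, ∞}.
(a,b)_29: α=1, u≡26; β=1, v≡13 (mod 29); (26|29)=-1, (13|29)=+1; sign (−1)^0·-1^1·+1^1 = -1.
(a,b)_31: α=1, u≡21; β=0, v≡17 (mod 31); (21|31)=-1, (17|31)=-1; sign (−1)^0·-1^0·-1^1 = -1.
(a,b)_2: α=-6, β=0; u≡3, v≡5 (mod 8); ε(u)ε(v)=1·0, αω(v)=-6·1, βω(u)=0·1; sum ≡ 0  ⇒  +1.
(a,b)_7: α=4, u≡2; β=0, v≡5 (mod 7); (2|7)=+1, (5|7)=-1; sign (−1)^0·+1^0·-1^4 = +1.
(a,b)_11: α=3, u≡2; β=1, v≡10 (mod 11); (2|11)=-1, (10|11)=-1; sign (−1)^1·-1^1·-1^3 = -1.
(a,b)_19: α=1, u≡14; β=1, v≡6 (mod 19); (14|19)=-1, (6|19)=+1; sign (−1)^1·-1^1·+1^1 = +1.
(a,b)_5: α=1, u≡3; β=1, v≡3 (mod 5); (3|5)=-1, (3|5)=-1; sign (−1)^0·-1^1·-1^1 = +1.
(a,b)_13: α=-1, u≡4; β=1, v≡2 (mod 13); (4|13)=+1, (2|13)=-1; sign (−1)^0·+1^1·-1^-1 = -1.
(a,b)_∞: sgn(12212915)=+, sgn(393965)=+, so +1.
(12212915, 393965 / ℚ) ramifies at {11, 13, 29, 31}: a division algebra.

[11, 13, 29, 31]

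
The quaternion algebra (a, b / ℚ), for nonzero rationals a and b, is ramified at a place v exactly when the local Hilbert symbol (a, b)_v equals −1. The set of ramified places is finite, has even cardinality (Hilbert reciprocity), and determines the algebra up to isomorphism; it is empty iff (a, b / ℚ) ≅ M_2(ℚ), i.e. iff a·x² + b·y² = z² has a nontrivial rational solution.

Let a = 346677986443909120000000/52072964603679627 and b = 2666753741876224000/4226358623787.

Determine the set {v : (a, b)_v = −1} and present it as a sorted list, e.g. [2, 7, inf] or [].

[2, 3, 5, 13]

(a, b) ≡ (210, 2730) mod (ℚ^×)²; places V = {2, 3, 5, 7, 11, 13, 17, 37, ∞}.
(a,b)_∞: sgn(210)=+, sgn(2730)=+, so +1.
(a,b)_13: α=8, u≡5; β=7, v≡8 (mod 13); (5|13)=-1, (8|13)=-1; sign (−1)^0·-1^7·-1^8 = -1.
(a,b)_37: α=-6, u≡26; β=-4, v≡24 (mod 37); (26|37)=+1, (24|37)=-1; sign (−1)^0·+1^-4·-1^-6 = +1.
(a,b)_7: α=3, u≡2; β=3, v≡3 (mod 7); (2|7)=+1, (3|7)=-1; sign (−1)^1·+1^3·-1^3 = +1.
(a,b)_3: α=-5, u≡1; β=-3, v≡1 (mod 3); (1|3)=+1, (1|3)=+1; sign (−1)^1·+1^-3·+1^-5 = -1.
(a,b)_2: α=17, β=13; u≡1, v≡5 (mod 8); ε(u)ε(v)=0·0, αω(v)=17·1, βω(u)=13·0; sum ≡ 1  ⇒  -1.
(a,b)_5: α=7, u≡3; β=3, v≡1 (mod 5); (3|5)=-1, (1|5)=+1; sign (−1)^0·-1^3·+1^7 = -1.
(a,b)_11: α=2, u≡9; β=2, v≡10 (mod 11); (9|11)=+1, (10|11)=-1; sign (−1)^0·+1^2·-1^2 = +1.
(a,b)_17: α=-4, u≡5; β=-4, v≡14 (mod 17); (5|17)=-1, (14|17)=-1; sign (−1)^0·-1^-4·-1^-4 = +1.
(210, 2730 / ℚ) ramifies at {2, 3, 5, 13}: a division algebra.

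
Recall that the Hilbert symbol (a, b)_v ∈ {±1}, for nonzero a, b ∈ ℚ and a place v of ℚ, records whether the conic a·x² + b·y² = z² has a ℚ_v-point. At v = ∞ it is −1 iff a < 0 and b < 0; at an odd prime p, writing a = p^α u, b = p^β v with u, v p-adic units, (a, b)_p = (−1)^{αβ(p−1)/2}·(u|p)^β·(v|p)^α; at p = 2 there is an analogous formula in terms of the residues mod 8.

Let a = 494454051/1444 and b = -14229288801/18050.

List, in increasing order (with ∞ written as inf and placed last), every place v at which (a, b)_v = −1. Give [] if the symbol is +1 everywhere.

(a, b) ≡ (91, -962) mod (ℚ^×)²; places V = {2, 3, 5, 7, 13, 19, 37, ∞}.
(a,b)_5: α=0, u≡4; β=-2, v≡2 (mod 5); (4|5)=+1, (2|5)=-1; sign (−1)^0·+1^-2·-1^0 = +1.
(a,b)_2: α=-2, β=-1; u≡3, v≡7 (mod 8); ε(u)ε(v)=1·1, αω(v)=-2·0, βω(u)=-1·1; sum ≡ 0  ⇒  +1.
(a,b)_∞: sgn(91)=+, sgn(-962)=−, so +1.
(a,b)_3: α=4, u≡1; β=2, v≡1 (mod 3); (1|3)=+1, (1|3)=+1; sign (−1)^0·+1^2·+1^4 = +1.
(a,b)_37: α=2, u≡22; β=3, v≡33 (mod 37); (22|37)=-1, (33|37)=+1; sign (−1)^0·-1^3·+1^2 = -1.
(a,b)_13: α=1, u≡8; β=1, v≡4 (mod 13); (8|13)=-1, (4|13)=+1; sign (−1)^0·-1^1·+1^1 = -1.
(a,b)_7: α=3, u≡6; β=4, v≡4 (mod 7); (6|7)=-1, (4|7)=+1; sign (−1)^0·-1^4·+1^3 = +1.
(a,b)_19: α=-2, u≡2; β=-2, v≡16 (mod 19); (2|19)=-1, (16|19)=+1; sign (−1)^0·-1^-2·+1^-2 = +1.
Ram(91, -962) = {13, 37}; no ℚ_13-point on the conic.

[13, 37]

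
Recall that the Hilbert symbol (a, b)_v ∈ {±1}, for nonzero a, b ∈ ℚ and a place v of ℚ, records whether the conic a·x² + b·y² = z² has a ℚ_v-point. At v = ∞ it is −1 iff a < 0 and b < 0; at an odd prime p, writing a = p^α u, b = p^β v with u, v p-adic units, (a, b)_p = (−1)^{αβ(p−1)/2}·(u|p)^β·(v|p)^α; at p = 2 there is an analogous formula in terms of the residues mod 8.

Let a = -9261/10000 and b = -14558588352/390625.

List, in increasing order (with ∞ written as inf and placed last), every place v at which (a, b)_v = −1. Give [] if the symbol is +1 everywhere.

Mod squares: a ≡ -21, b ≡ -87. Check v ∈ {∞, 2, 3, 5, 7, 11, 29}.
v=∞: -21 < 0 and -87 < 0  ⇒  (a,b)_∞ = -1.
v=3: a=3^3·(≡2), b=3^3·(≡1) mod 3; (2|3)=-1, (1|3)=+1; (−1)^{3·3·1}·(-1)^3·(+1)^3 = +1.
v=7: a=7^3·(≡2), b=7^4·(≡4) mod 7; (2|7)=+1, (4|7)=+1; (−1)^{3·4·3}·(+1)^4·(+1)^3 = +1.
v=29: a=29^0·(≡2), b=29^1·(≡14) mod 29; (2|29)=-1, (14|29)=-1; (−1)^{0·1·14}·(-1)^1·(-1)^0 = -1.
v=5: a=5^-4·(≡4), b=5^-8·(≡3) mod 5; (4|5)=+1, (3|5)=-1; (−1)^{-4·-8·2}·(+1)^-8·(-1)^-4 = +1.
v=11: a=11^0·(≡1), b=11^2·(≡3) mod 11; (1|11)=+1, (3|11)=+1; (−1)^{0·2·5}·(+1)^2·(+1)^0 = +1.
v=2: v_2(a)=-4, v_2(b)=6; units ≡ 3, 1 (mod 8); ε·ε+αω+βω = 1·0+-4·0+6·1 ≡ 0  ⇒  (a,b)_2 = +1.
|Ram(-21, -87)| = 2, even; anisotropic at {29, ∞}.

[29, inf]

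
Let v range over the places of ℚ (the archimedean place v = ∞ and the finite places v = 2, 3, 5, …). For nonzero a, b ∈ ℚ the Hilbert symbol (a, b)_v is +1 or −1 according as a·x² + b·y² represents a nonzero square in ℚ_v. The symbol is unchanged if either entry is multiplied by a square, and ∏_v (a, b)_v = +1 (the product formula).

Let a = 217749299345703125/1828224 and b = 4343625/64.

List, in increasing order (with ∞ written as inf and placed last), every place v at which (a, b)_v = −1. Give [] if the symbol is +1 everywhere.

[3, 5, 7, 13]

(a, b) ≡ (462, 2145) mod (ℚ^×)²; places V = {2, 3, 5, 7, 11, 13, 17, 23, ∞}.
(a,b)_∞: sgn(462)=+, sgn(2145)=+, so +1.
(a,b)_3: α=-3, u≡1; β=5, v≡1 (mod 3); (1|3)=+1, (1|3)=+1; sign (−1)^1·+1^5·+1^-3 = -1.
(a,b)_7: α=3, u≡3; β=0, v≡6 (mod 7); (3|7)=-1, (6|7)=-1; sign (−1)^0·-1^0·-1^3 = -1.
(a,b)_17: α=2, u≡12; β=0, v≡7 (mod 17); (12|17)=-1, (7|17)=-1; sign (−1)^0·-1^0·-1^2 = +1.
(a,b)_23: α=-2, u≡16; β=0, v≡8 (mod 23); (16|23)=+1, (8|23)=+1; sign (−1)^0·+1^0·+1^-2 = +1.
(a,b)_13: α=2, u≡2; β=1, v≡1 (mod 13); (2|13)=-1, (1|13)=+1; sign (−1)^0·-1^1·+1^2 = -1.
(a,b)_2: α=-7, β=-6; u≡7, v≡1 (mod 8); ε(u)ε(v)=1·0, αω(v)=-7·0, βω(u)=-6·0; sum ≡ 0  ⇒  +1.
(a,b)_11: α=3, u≡1; β=1, v≡7 (mod 11); (1|11)=+1, (7|11)=-1; sign (−1)^1·+1^1·-1^3 = +1.
(a,b)_5: α=10, u≡2; β=3, v≡1 (mod 5); (2|5)=-1, (1|5)=+1; sign (−1)^0·-1^3·+1^10 = -1.
Ram(462, 2145) = {3, 5, 7, 13}; no ℚ_3-point on the conic.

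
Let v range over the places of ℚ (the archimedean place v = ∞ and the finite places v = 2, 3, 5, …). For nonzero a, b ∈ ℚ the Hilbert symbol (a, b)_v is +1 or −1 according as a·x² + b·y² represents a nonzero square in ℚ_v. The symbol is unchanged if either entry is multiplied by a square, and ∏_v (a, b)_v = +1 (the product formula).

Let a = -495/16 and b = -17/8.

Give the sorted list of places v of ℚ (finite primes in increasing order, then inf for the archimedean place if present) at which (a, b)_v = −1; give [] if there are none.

[11, inf]

(a, b) ≡ (-55, -34) mod (ℚ^×)²; places V = {2, 3, 5, 11, 17, ∞}.
(a,b)_5: α=1, u≡1; β=0, v≡1 (mod 5); (1|5)=+1, (1|5)=+1; sign (−1)^0·+1^0·+1^1 = +1.
(a,b)_17: α=0, u≡2; β=1, v≡2 (mod 17); (2|17)=+1, (2|17)=+1; sign (−1)^0·+1^1·+1^0 = +1.
(a,b)_11: α=1, u≡2; β=0, v≡2 (mod 11); (2|11)=-1, (2|11)=-1; sign (−1)^0·-1^0·-1^1 = -1.
(a,b)_3: α=2, u≡2; β=0, v≡2 (mod 3); (2|3)=-1, (2|3)=-1; sign (−1)^0·-1^0·-1^2 = +1.
(a,b)_∞: sgn(-55)=−, sgn(-34)=−, so -1.
(a,b)_2: α=-4, β=-3; u≡1, v≡7 (mod 8); ε(u)ε(v)=0·1, αω(v)=-4·0, βω(u)=-3·0; sum ≡ 0  ⇒  +1.
(-55, -34 / ℚ) ramifies at {11, ∞}: a division algebra.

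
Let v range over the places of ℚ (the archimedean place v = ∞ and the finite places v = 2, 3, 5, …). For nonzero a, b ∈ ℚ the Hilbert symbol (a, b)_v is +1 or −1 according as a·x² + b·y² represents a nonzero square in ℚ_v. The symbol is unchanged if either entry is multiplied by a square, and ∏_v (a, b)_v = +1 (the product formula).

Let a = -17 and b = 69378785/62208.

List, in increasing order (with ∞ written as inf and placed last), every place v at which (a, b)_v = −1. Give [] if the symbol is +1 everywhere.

Mod squares: a ≡ -17, b ≡ 1995. Check v ∈ {∞, 2, 3, 5, 7, 17, 19}.
v=7: a=7^0·(≡4), b=7^1·(≡3) mod 7; (4|7)=+1, (3|7)=-1; (−1)^{0·1·3}·(+1)^1·(-1)^0 = +1.
v=19: a=19^0·(≡2), b=19^3·(≡13) mod 19; (2|19)=-1, (13|19)=-1; (−1)^{0·3·9}·(-1)^3·(-1)^0 = -1.
v=5: a=5^0·(≡3), b=5^1·(≡4) mod 5; (3|5)=-1, (4|5)=+1; (−1)^{0·1·2}·(-1)^1·(+1)^0 = -1.
v=17: a=17^1·(≡16), b=17^2·(≡5) mod 17; (16|17)=+1, (5|17)=-1; (−1)^{1·2·8}·(+1)^2·(-1)^1 = -1.
v=∞: -17 < 0 and 1995 > 0  ⇒  (a,b)_∞ = +1.
v=2: v_2(a)=0, v_2(b)=-8; units ≡ 7, 3 (mod 8); ε·ε+αω+βω = 1·1+0·1+-8·0 ≡ 1  ⇒  (a,b)_2 = -1.
v=3: a=3^0·(≡1), b=3^-5·(≡2) mod 3; (1|3)=+1, (2|3)=-1; (−1)^{0·-5·1}·(+1)^-5·(-1)^0 = +1.
(-17, 1995 / ℚ) ramifies at {2, 5, 17, 19}: a division algebra.

[2, 5, 17, 19]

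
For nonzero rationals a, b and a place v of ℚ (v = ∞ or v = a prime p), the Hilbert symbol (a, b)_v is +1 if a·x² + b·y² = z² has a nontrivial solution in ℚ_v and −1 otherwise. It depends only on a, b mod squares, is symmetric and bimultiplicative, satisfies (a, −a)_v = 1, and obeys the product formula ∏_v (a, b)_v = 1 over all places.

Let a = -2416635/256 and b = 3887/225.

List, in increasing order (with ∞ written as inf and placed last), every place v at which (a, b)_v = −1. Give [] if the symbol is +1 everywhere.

Mod squares: a ≡ -3315, b ≡ 23. Check v ∈ {∞, 2, 3, 5, 13, 17, 23}.
v=5: a=5^1·(≡3), b=5^-2·(≡3) mod 5; (3|5)=-1, (3|5)=-1; (−1)^{1·-2·2}·(-1)^-2·(-1)^1 = -1.
v=∞: -3315 < 0 and 23 > 0  ⇒  (a,b)_∞ = +1.
v=2: v_2(a)=-8, v_2(b)=0; units ≡ 5, 7 (mod 8); ε·ε+αω+βω = 0·1+-8·0+0·1 ≡ 0  ⇒  (a,b)_2 = +1.
v=13: a=13^1·(≡2), b=13^2·(≡9) mod 13; (2|13)=-1, (9|13)=+1; (−1)^{1·2·6}·(-1)^2·(+1)^1 = +1.
v=17: a=17^1·(≡16), b=17^0·(≡7) mod 17; (16|17)=+1, (7|17)=-1; (−1)^{1·0·8}·(+1)^0·(-1)^1 = -1.
v=23: a=23^0·(≡7), b=23^1·(≡3) mod 23; (7|23)=-1, (3|23)=+1; (−1)^{0·1·11}·(-1)^1·(+1)^0 = -1.
v=3: a=3^7·(≡2), b=3^-2·(≡2) mod 3; (2|3)=-1, (2|3)=-1; (−1)^{7·-2·1}·(-1)^-2·(-1)^7 = -1.
(-3315, 23 / ℚ) ramifies at {3, 5, 17, 23}: a division algebra.

[3, 5, 17, 23]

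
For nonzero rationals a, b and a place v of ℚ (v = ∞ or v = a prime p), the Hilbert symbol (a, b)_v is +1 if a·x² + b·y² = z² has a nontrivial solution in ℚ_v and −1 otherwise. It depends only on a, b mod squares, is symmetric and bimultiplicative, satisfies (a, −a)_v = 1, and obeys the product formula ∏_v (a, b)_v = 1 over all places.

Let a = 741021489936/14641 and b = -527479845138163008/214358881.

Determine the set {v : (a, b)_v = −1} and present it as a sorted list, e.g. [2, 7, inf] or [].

[7, 13]

(a, b) ≡ (4641, -357) mod (ℚ^×)²; places V = {2, 3, 7, 11, 13, 17, ∞}.
(a,b)_17: α=1, u≡2; β=1, v≡15 (mod 17); (2|17)=+1, (15|17)=+1; sign (−1)^0·+1^1·+1^1 = +1.
(a,b)_13: α=3, u≡5; β=6, v≡6 (mod 13); (5|13)=-1, (6|13)=-1; sign (−1)^0·-1^6·-1^3 = -1.
(a,b)_3: α=11, u≡2; β=15, v≡1 (mod 3); (2|3)=-1, (1|3)=+1; sign (−1)^1·-1^15·+1^11 = +1.
(a,b)_2: α=4, β=6; u≡1, v≡3 (mod 8); ε(u)ε(v)=0·1, αω(v)=4·1, βω(u)=6·0; sum ≡ 0  ⇒  +1.
(a,b)_∞: sgn(4641)=+, sgn(-357)=−, so +1.
(a,b)_7: α=1, u≡3; β=1, v≡5 (mod 7); (3|7)=-1, (5|7)=-1; sign (−1)^1·-1^1·-1^1 = -1.
(a,b)_11: α=-4, u≡2; β=-8, v≡8 (mod 11); (2|11)=-1, (8|11)=-1; sign (−1)^0·-1^-8·-1^-4 = +1.
|Ram(4641, -357)| = 2, even; anisotropic at {7, 13}.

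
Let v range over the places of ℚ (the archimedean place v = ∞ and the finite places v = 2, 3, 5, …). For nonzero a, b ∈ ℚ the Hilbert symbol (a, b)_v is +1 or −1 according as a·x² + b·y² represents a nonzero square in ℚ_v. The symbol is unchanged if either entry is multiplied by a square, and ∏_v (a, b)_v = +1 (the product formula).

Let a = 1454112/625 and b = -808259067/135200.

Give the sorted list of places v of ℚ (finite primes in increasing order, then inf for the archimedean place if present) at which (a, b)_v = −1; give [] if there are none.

[2, 17]

(a, b) ≡ (1122, -374) mod (ℚ^×)²; places V = {2, 3, 5, 7, 11, 13, 17, ∞}.
(a,b)_∞: sgn(1122)=+, sgn(-374)=−, so +1.
(a,b)_5: α=-4, u≡2; β=-2, v≡1 (mod 5); (2|5)=-1, (1|5)=+1; sign (−1)^0·-1^-2·+1^-4 = +1.
(a,b)_13: α=0, u≡10; β=-2, v≡3 (mod 13); (10|13)=+1, (3|13)=+1; sign (−1)^0·+1^-2·+1^0 = +1.
(a,b)_2: α=5, β=-5; u≡1, v≡5 (mod 8); ε(u)ε(v)=0·0, αω(v)=5·1, βω(u)=-5·0; sum ≡ 1  ⇒  -1.
(a,b)_17: α=1, u≡2; β=1, v≡3 (mod 17); (2|17)=+1, (3|17)=-1; sign (−1)^0·+1^1·-1^1 = -1.
(a,b)_7: α=0, u≡1; β=2, v≡2 (mod 7); (1|7)=+1, (2|7)=+1; sign (−1)^0·+1^2·+1^0 = +1.
(a,b)_11: α=1, u≡3; β=3, v≡2 (mod 11); (3|11)=+1, (2|11)=-1; sign (−1)^1·+1^3·-1^1 = +1.
(a,b)_3: α=5, u≡2; β=6, v≡1 (mod 3); (2|3)=-1, (1|3)=+1; sign (−1)^0·-1^6·+1^5 = +1.
Ram(1122, -374) = {2, 17}; no ℚ_2-point on the conic.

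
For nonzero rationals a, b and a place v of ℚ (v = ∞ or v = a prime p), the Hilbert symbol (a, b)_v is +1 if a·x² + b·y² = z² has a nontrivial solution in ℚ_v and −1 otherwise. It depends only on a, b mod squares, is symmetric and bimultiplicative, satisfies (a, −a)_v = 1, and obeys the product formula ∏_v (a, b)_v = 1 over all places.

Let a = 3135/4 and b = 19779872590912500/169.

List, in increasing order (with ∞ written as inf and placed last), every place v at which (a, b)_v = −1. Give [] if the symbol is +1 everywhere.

(a, b) ≡ (3135, 285) mod (ℚ^×)²; places V = {2, 3, 5, 11, 13, 17, 19, ∞}.
(a,b)_5: α=1, u≡3; β=5, v≡3 (mod 5); (3|5)=-1, (3|5)=-1; sign (−1)^0·-1^5·-1^1 = +1.
(a,b)_11: α=1, u≡8; β=4, v≡8 (mod 11); (8|11)=-1, (8|11)=-1; sign (−1)^0·-1^4·-1^1 = -1.
(a,b)_∞: sgn(3135)=+, sgn(285)=+, so +1.
(a,b)_2: α=-2, β=2; u≡7, v≡5 (mod 8); ε(u)ε(v)=1·0, αω(v)=-2·1, βω(u)=2·0; sum ≡ 0  ⇒  +1.
(a,b)_17: α=0, u≡6; β=2, v≡1 (mod 17); (6|17)=-1, (1|17)=+1; sign (−1)^0·-1^2·+1^0 = +1.
(a,b)_13: α=0, u≡7; β=-2, v≡1 (mod 13); (7|13)=-1, (1|13)=+1; sign (−1)^0·-1^-2·+1^0 = +1.
(a,b)_3: α=1, u≡1; β=9, v≡2 (mod 3); (1|3)=+1, (2|3)=-1; sign (−1)^1·+1^9·-1^1 = +1.
(a,b)_19: α=1, u≡8; β=1, v≡13 (mod 19); (8|19)=-1, (13|19)=-1; sign (−1)^1·-1^1·-1^1 = -1.
|Ram(3135, 285)| = 2, even; anisotropic at {11, 19}.

[11, 19]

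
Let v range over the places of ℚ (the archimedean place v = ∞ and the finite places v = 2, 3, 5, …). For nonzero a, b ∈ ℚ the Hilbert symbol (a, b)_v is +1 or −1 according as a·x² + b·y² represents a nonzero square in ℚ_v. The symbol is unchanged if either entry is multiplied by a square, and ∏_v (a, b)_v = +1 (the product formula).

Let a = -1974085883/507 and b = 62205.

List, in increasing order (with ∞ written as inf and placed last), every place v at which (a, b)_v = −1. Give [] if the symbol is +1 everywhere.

[19, 29]

(a, b) ≡ (-418209, 62205) mod (ℚ^×)²; places V = {2, 3, 5, 7, 11, 13, 17, 19, 23, 29, ∞}.
(a,b)_5: α=0, u≡1; β=1, v≡1 (mod 5); (1|5)=+1, (1|5)=+1; sign (−1)^0·+1^1·+1^0 = +1.
(a,b)_19: α=1, u≡3; β=0, v≡18 (mod 19); (3|19)=-1, (18|19)=-1; sign (−1)^0·-1^0·-1^1 = -1.
(a,b)_∞: sgn(-418209)=−, sgn(62205)=+, so +1.
(a,b)_11: α=1, u≡7; β=1, v≡1 (mod 11); (7|11)=-1, (1|11)=+1; sign (−1)^1·-1^1·+1^1 = +1.
(a,b)_7: α=2, u≡6; β=0, v≡3 (mod 7); (6|7)=-1, (3|7)=-1; sign (−1)^0·-1^0·-1^2 = +1.
(a,b)_2: α=0, β=0; u≡7, v≡5 (mod 8); ε(u)ε(v)=1·0, αω(v)=0·1, βω(u)=0·0; sum ≡ 0  ⇒  +1.
(a,b)_17: α=2, u≡15; β=0, v≡2 (mod 17); (15|17)=+1, (2|17)=+1; sign (−1)^0·+1^0·+1^2 = +1.
(a,b)_13: α=-2, u≡12; β=1, v≡1 (mod 13); (12|13)=+1, (1|13)=+1; sign (−1)^0·+1^1·+1^-2 = +1.
(a,b)_23: α=1, u≡15; β=0, v≡13 (mod 23); (15|23)=-1, (13|23)=+1; sign (−1)^0·-1^0·+1^1 = +1.
(a,b)_29: α=1, u≡19; β=1, v≡28 (mod 29); (19|29)=-1, (28|29)=+1; sign (−1)^0·-1^1·+1^1 = -1.
(a,b)_3: α=-1, u≡1; β=1, v≡2 (mod 3); (1|3)=+1, (2|3)=-1; sign (−1)^1·+1^1·-1^-1 = +1.
(-418209, 62205 / ℚ) ramifies at {19, 29}: a division algebra.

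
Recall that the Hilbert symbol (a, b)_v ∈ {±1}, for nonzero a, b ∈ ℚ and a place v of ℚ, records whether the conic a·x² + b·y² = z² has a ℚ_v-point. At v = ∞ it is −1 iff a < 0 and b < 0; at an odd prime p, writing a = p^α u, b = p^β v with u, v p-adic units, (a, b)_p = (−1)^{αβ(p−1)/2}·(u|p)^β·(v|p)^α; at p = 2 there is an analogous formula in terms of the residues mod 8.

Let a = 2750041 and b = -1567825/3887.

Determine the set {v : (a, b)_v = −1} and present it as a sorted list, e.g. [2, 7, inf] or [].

[7, 23, 29, 31]

Mod squares: a ≡ 2750041, b ≡ -4991. Check v ∈ {∞, 2, 5, 7, 13, 17, 19, 23, 29, 31}.
v=17: a=17^0·(≡2), b=17^2·(≡6) mod 17; (2|17)=+1, (6|17)=-1; (−1)^{0·2·8}·(+1)^2·(-1)^0 = +1.
v=∞: 2750041 > 0 and -4991 < 0  ⇒  (a,b)_∞ = +1.
v=5: a=5^0·(≡1), b=5^2·(≡1) mod 5; (1|5)=+1, (1|5)=+1; (−1)^{0·2·2}·(+1)^2·(+1)^0 = +1.
v=29: a=29^1·(≡28), b=29^0·(≡2) mod 29; (28|29)=+1, (2|29)=-1; (−1)^{1·0·14}·(+1)^0·(-1)^1 = -1.
v=7: a=7^1·(≡2), b=7^1·(≡2) mod 7; (2|7)=+1, (2|7)=+1; (−1)^{1·1·3}·(+1)^1·(+1)^1 = -1.
v=31: a=31^1·(≡20), b=31^1·(≡4) mod 31; (20|31)=+1, (4|31)=+1; (−1)^{1·1·15}·(+1)^1·(+1)^1 = -1.
v=23: a=23^1·(≡13), b=23^-1·(≡2) mod 23; (13|23)=+1, (2|23)=+1; (−1)^{1·-1·11}·(+1)^-1·(+1)^1 = -1.
v=2: v_2(a)=0, v_2(b)=0; units ≡ 1, 1 (mod 8); ε·ε+αω+βω = 0·0+0·0+0·0 ≡ 0  ⇒  (a,b)_2 = +1.
v=13: a=13^0·(≡8), b=13^-2·(≡4) mod 13; (8|13)=-1, (4|13)=+1; (−1)^{0·-2·6}·(-1)^-2·(+1)^0 = +1.
v=19: a=19^1·(≡16), b=19^0·(≡5) mod 19; (16|19)=+1, (5|19)=+1; (−1)^{1·0·9}·(+1)^0·(+1)^1 = +1.
|Ram(2750041, -4991)| = 4, even; anisotropic at {7, 23, 29, 31}.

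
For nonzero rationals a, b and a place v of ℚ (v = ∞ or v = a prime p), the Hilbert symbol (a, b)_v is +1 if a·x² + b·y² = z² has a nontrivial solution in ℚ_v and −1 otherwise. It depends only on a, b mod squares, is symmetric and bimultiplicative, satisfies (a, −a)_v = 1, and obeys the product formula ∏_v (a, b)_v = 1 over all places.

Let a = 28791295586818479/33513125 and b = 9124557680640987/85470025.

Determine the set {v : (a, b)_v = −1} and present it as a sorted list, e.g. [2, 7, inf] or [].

Mod squares: a ≡ 131979, b ≡ 835867. Check v ∈ {∞, 2, 3, 5, 11, 13, 19, 29, 37, 41, 43, 47}.
v=2: v_2(a)=0, v_2(b)=0; units ≡ 3, 3 (mod 8); ε·ε+αω+βω = 1·1+0·1+0·1 ≡ 1  ⇒  (a,b)_2 = -1.
v=19: a=19^0·(≡7), b=19^3·(≡8) mod 19; (7|19)=+1, (8|19)=-1; (−1)^{0·3·9}·(+1)^3·(-1)^0 = +1.
v=29: a=29^-1·(≡14), b=29^1·(≡26) mod 29; (14|29)=-1, (26|29)=-1; (−1)^{-1·1·14}·(-1)^1·(-1)^-1 = +1.
v=5: a=5^-4·(≡4), b=5^-2·(≡2) mod 5; (4|5)=+1, (2|5)=-1; (−1)^{-4·-2·2}·(+1)^-2·(-1)^-4 = +1.
v=47: a=47^0·(≡17), b=47^2·(≡19) mod 47; (17|47)=+1, (19|47)=-1; (−1)^{0·2·23}·(+1)^2·(-1)^0 = +1.
v=41: a=41^3·(≡2), b=41^1·(≡36) mod 41; (2|41)=+1, (36|41)=+1; (−1)^{3·1·20}·(+1)^1·(+1)^3 = +1.
v=37: a=37^1·(≡31), b=37^1·(≡16) mod 37; (31|37)=-1, (16|37)=+1; (−1)^{1·1·18}·(-1)^1·(+1)^1 = -1.
v=43: a=43^-2·(≡32), b=43^-4·(≡2) mod 43; (32|43)=-1, (2|43)=-1; (−1)^{-2·-4·21}·(-1)^-4·(-1)^-2 = +1.
v=∞: 131979 > 0 and 835867 > 0  ⇒  (a,b)_∞ = +1.
v=13: a=13^4·(≡12), b=13^2·(≡7) mod 13; (12|13)=+1, (7|13)=-1; (−1)^{4·2·6}·(+1)^2·(-1)^4 = +1.
v=11: a=11^4·(≡9), b=11^0·(≡8) mod 11; (9|11)=+1, (8|11)=-1; (−1)^{4·0·5}·(+1)^0·(-1)^4 = +1.
v=3: a=3^3·(≡1), b=3^4·(≡1) mod 3; (1|3)=+1, (1|3)=+1; (−1)^{3·4·1}·(+1)^4·(+1)^3 = +1.
|Ram(131979, 835867)| = 2, even; anisotropic at {2, 37}.

[2, 37]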